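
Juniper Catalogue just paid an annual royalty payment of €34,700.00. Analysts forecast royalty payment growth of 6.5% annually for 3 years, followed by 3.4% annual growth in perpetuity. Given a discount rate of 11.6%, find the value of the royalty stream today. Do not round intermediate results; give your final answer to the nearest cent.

€475142.34

D_1 = 36955.50000
D_2 = 39357.60750
D_3 = 41915.85199
Terminal value at year 3: TV = D_3×(1+g_2)/(r−g_2) = 43340.99096/0.082 = 528548.67018
P_0 = D_1/(1+r)^1 + D_2/(1+r)^2 + D_3/(1+r)^3 + TV/(1+r)^3
    = 33114.24731 + 31600.96182 + 30156.83184 + 380270.29419 = 475142.33516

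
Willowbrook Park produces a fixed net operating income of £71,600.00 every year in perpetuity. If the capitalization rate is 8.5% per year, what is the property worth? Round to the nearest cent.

£842352.94

Level perpetuity: PV = C / r = £71,600.00 / 0.085 = £842,352.94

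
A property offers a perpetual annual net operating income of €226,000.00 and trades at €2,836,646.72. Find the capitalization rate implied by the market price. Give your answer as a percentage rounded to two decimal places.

P = C/r ⇒ r = C/P = €226,000.00/€2,836,646.72 = 0.079672

7.97%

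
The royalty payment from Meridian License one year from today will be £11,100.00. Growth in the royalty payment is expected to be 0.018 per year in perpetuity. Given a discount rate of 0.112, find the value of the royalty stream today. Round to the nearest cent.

£118085.11

Growing perpetuity: P = D₁ / (r − g) = £11,100.0000 / (0.112 − 0.018) = £118,085.11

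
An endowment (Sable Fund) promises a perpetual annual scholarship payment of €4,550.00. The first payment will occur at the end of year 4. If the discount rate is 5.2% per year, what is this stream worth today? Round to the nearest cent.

€75155.51

Value at end of year 3: C / r = €4,550.00 / 0.052 = €87,500.0000
Discount to today: PV = €87,500.0000 / (1 + 0.052)^3 = €87,500.0000 / 1.164253 = €75,155.51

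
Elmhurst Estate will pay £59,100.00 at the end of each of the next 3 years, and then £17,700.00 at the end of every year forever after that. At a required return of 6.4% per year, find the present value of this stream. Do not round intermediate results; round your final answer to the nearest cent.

£386411.29

PV of 3-year annuity: £59,100.00 × [1 − (1+0.064)^−3] / 0.064 = 156813.12608
Perpetuity value at year 3: £17,700.00 / 0.064 = 276562.50000
PV of perpetuity: 276562.50000 / (1+0.064)^3 = 229598.16275
Total PV = 156813.12608 + 229598.16275 = 386411.28883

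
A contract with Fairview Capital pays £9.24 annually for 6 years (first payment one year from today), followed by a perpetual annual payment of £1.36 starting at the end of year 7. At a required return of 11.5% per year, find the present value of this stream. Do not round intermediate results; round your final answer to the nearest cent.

£44.69

PV of 6-year annuity: £9.24 × [1 − (1+0.115)^−6] / 0.115 = 38.53352
Perpetuity value at year 6: £1.36 / 0.115 = 11.82609
PV of perpetuity: 11.82609 / (1+0.115)^6 = 6.15449
Total PV = 38.53352 + 6.15449 = 44.68800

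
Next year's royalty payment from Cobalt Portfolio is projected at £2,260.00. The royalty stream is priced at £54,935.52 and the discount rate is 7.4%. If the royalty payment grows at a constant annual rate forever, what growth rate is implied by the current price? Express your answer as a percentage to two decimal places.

P = D₁/(r−g) ⇒ g = r − D₁/P = 0.074 − £2,260.00/£54,935.52 = 0.032861

3.29%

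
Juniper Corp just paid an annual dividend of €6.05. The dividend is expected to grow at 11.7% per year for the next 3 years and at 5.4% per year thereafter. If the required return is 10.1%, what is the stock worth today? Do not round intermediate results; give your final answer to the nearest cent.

€160.36

D_1 = 6.75785
D_2 = 7.54852
D_3 = 8.43170
Terminal value at year 3: TV = D_3×(1+g_2)/(r−g_2) = 8.88701/0.047 = 189.08525
P_0 = D_1/(1+r)^1 + D_2/(1+r)^2 + D_3/(1+r)^3 + TV/(1+r)^3
    = 6.13792 + 6.22712 + 6.31761 + 141.67581 = 160.35846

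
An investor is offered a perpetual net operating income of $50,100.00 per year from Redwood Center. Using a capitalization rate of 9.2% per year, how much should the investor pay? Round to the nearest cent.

Level perpetuity: PV = C / r = $50,100.00 / 0.092 = $544,565.22

$544565.22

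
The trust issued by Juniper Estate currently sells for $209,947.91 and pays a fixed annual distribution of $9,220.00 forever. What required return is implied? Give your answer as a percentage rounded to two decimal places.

4.39%

P = C/r ⇒ r = C/P = $9,220.00/$209,947.91 = 0.043916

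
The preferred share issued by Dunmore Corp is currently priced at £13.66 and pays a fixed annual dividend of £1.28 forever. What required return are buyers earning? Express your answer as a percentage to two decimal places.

P = C/r ⇒ r = C/P = £1.28/£13.66 = 0.093704

9.37%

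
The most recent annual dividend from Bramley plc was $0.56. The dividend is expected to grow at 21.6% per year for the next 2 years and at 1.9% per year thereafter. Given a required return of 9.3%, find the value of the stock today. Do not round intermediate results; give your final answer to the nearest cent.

D_1 = 0.68096
D_2 = 0.82805
Terminal value at year 2: TV = D_2×(1+g_2)/(r−g_2) = 0.84378/0.074 = 11.40244
P_0 = D_1/(1+r)^1 + D_2/(1+r)^2 + TV/(1+r)^2
    = 0.62302 + 0.69313 + 9.54459 = 10.86074

$10.86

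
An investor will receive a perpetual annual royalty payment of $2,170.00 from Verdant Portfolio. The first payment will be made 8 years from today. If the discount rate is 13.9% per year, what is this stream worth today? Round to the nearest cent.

$6277.39

Value at end of year 7: C / r = $2,170.00 / 0.139 = $15,611.5108
Discount to today: PV = $15,611.5108 / (1 + 0.139)^7 = $15,611.5108 / 2.486944 = $6,277.39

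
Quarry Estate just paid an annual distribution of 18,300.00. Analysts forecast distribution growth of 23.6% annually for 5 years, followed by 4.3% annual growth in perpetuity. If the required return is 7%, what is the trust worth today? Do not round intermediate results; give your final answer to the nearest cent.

D_1 = 22618.80000
D_2 = 27956.83680
D_3 = 34554.65028
D_4 = 42709.54775
D_5 = 52789.00102
Terminal value at year 5: TV = D_5×(1+g_2)/(r−g_2) = 55058.92807/0.027 = 2039219.55798
P_0 = D_1/(1+r)^1 + D_2/(1+r)^2 + D_3/(1+r)^3 + D_4/(1+r)^4 + D_5/(1+r)^5 + TV/(1+r)^5
    = 21139.06542 + 24418.58398 + 28206.88766 + 32582.90949 + 37637.82816 + 1453935.36177 = 1597920.63648

1597920.64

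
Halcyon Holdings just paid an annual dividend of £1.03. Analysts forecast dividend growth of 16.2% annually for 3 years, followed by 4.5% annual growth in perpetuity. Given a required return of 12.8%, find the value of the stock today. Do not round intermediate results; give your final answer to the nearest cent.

£17.46

D_1 = 1.19686
D_2 = 1.39075
D_3 = 1.61605
Terminal value at year 3: TV = D_3×(1+g_2)/(r−g_2) = 1.68878/0.083 = 20.34669
P_0 = D_1/(1+r)^1 + D_2/(1+r)^2 + D_3/(1+r)^3 + TV/(1+r)^3
    = 1.06105 + 1.09303 + 1.12597 + 14.17642 = 17.45647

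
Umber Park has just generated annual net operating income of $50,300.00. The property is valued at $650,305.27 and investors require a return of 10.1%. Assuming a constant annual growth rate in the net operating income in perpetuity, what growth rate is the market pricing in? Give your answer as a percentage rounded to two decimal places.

2.20%

P = D₀(1+g)/(r−g) ⇒ P(r−g) = D₀(1+g) ⇒ g(P+D₀) = P·r − D₀
g = (P·r − D₀)/(P + D₀) = ($650,305.27×0.101 − $50,300.00) / ($650,305.27 + $50,300.00) = 0.021954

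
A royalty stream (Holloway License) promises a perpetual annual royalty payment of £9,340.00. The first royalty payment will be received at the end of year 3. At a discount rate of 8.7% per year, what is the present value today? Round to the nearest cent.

£90859.12

Value at end of year 2: C / r = £9,340.00 / 0.087 = £107,356.3218
Discount to today: PV = £107,356.3218 / (1 + 0.087)^2 = £107,356.3218 / 1.181569 = £90,859.12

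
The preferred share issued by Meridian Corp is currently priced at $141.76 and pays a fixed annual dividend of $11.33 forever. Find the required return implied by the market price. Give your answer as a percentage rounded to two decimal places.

7.99%

P = C/r ⇒ r = C/P = $11.33/$141.76 = 0.079924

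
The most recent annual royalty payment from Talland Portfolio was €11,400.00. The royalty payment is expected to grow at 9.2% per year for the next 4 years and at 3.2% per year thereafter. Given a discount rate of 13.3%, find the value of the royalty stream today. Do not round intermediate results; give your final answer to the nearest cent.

D_1 = 12448.80000
D_2 = 13594.08960
D_3 = 14844.74584
D_4 = 16210.46246
Terminal value at year 4: TV = D_4×(1+g_2)/(r−g_2) = 16729.19726/0.101 = 165635.61643
P_0 = D_1/(1+r)^1 + D_2/(1+r)^2 + D_3/(1+r)^3 + D_4/(1+r)^4 + TV/(1+r)^4
    = 10987.46690 + 10589.86219 + 10206.64564 + 9837.29659 + 100515.74337 = 142137.01469

€142137.01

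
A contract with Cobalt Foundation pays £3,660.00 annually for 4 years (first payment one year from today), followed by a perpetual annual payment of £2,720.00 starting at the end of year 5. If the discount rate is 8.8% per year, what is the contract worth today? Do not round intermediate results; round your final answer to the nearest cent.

PV of 4-year annuity: £3,660.00 × [1 − (1+0.088)^−4] / 0.088 = 11909.61502
Perpetuity value at year 4: £2,720.00 / 0.088 = 30909.09091
PV of perpetuity: 30909.09091 / (1+0.088)^4 = 22058.22947
Total PV = 11909.61502 + 22058.22947 = 33967.84449

£33967.84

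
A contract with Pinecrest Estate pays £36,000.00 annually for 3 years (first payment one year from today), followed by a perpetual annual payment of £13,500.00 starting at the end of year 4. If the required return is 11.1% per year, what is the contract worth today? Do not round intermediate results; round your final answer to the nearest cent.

PV of 3-year annuity: £36,000.00 × [1 − (1+0.111)^−3] / 0.111 = 87820.94797
Perpetuity value at year 3: £13,500.00 / 0.111 = 121621.62162
PV of perpetuity: 121621.62162 / (1+0.111)^3 = 88688.76613
Total PV = 87820.94797 + 88688.76613 = 176509.71411

£176509.71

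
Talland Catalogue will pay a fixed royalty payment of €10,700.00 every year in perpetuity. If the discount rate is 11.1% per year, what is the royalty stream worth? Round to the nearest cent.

€96396.40

Level perpetuity: PV = C / r = €10,700.00 / 0.111 = €96,396.40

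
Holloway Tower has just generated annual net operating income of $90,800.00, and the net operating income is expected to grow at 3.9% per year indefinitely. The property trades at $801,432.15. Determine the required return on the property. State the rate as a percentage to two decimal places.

D₁ = $90,800.00 × 1.039 = $94,341.2000
P = D₁/(r − g) ⇒ r = D₁/P + g = $94,341.2000/$801,432.15 + 0.039 = 0.117716 + 0.039 = 0.156716

15.67%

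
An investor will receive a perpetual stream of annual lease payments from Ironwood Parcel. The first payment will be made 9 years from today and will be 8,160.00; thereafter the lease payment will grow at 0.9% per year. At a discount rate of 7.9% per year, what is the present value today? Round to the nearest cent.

63448.38

Value at end of year 8: C₁ / (r − g) = 8,160.00 / (0.079 − 0.009) = 116,571.4286
Discount to today: PV = 116,571.4286 / (1 + 0.079)^8 = 116,571.4286 / 1.837264 = 63,448.38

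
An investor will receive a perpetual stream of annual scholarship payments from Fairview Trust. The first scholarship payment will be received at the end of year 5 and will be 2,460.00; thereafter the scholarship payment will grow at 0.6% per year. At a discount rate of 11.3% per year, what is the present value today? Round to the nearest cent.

14982.03

Value at end of year 4: C₁ / (r − g) = 2,460.00 / (0.113 − 0.006) = 22,990.6542
Discount to today: PV = 22,990.6542 / (1 + 0.113)^4 = 22,990.6542 / 1.534549 = 14,982.03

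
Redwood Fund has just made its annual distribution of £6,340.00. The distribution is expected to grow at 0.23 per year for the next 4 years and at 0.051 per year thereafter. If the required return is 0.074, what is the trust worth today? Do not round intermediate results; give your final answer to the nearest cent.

£534394.38

D_1 = 7798.20000
D_2 = 9591.78600
D_3 = 11797.89678
D_4 = 14511.41304
Terminal value at year 4: TV = D_4×(1+g_2)/(r−g_2) = 15251.49510/0.023 = 663108.48280
P_0 = D_1/(1+r)^1 + D_2/(1+r)^2 + D_3/(1+r)^3 + D_4/(1+r)^4 + TV/(1+r)^4
    = 7260.89385 + 8315.54883 + 9523.39391 + 10906.68018 + 498387.86367 = 534394.38043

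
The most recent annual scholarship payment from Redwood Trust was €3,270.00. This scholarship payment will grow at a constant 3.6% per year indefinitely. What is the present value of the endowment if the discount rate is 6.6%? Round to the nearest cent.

D₁ = D₀ × (1 + g) = €3,270.00 × 1.036 = €3,387.7200
Growing perpetuity: P = D₁ / (r − g) = €3,387.7200 / (0.066 − 0.036) = €112,924.00

€112924.00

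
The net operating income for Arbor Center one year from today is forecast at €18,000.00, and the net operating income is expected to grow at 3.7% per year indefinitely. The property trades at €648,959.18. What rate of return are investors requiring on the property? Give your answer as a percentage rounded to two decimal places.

P = D₁/(r − g) ⇒ r = D₁/P + g = €18,000.0000/€648,959.18 + 0.037 = 0.027737 + 0.037 = 0.064737

6.47%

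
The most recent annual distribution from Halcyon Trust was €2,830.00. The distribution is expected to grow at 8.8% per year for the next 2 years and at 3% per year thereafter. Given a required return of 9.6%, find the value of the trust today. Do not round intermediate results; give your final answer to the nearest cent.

D_1 = 3079.04000
D_2 = 3349.99552
Terminal value at year 2: TV = D_2×(1+g_2)/(r−g_2) = 3450.49539/0.066 = 52280.23312
P_0 = D_1/(1+r)^1 + D_2/(1+r)^2 + TV/(1+r)^2
    = 2809.34307 + 2788.83691 + 43522.75787 = 49120.93785

€49120.94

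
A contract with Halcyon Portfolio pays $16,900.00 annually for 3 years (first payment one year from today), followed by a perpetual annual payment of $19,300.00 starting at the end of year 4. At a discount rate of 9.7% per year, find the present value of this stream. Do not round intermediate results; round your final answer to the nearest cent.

PV of 3-year annuity: $16,900.00 × [1 − (1+0.097)^−3] / 0.097 = 42250.76576
Perpetuity value at year 3: $19,300.00 / 0.097 = 198969.07216
PV of perpetuity: 198969.07216 / (1+0.097)^3 = 150718.19765
Total PV = 42250.76576 + 150718.19765 = 192968.96342

$192968.96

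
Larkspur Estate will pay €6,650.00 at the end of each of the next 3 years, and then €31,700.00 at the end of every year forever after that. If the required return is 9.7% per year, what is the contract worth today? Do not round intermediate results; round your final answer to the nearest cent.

PV of 3-year annuity: €6,650.00 × [1 − (1+0.097)^−3] / 0.097 = 16625.30132
Perpetuity value at year 3: €31,700.00 / 0.097 = 326804.12371
PV of perpetuity: 326804.12371 / (1+0.097)^3 = 247552.68734
Total PV = 16625.30132 + 247552.68734 = 264177.98866

€264177.99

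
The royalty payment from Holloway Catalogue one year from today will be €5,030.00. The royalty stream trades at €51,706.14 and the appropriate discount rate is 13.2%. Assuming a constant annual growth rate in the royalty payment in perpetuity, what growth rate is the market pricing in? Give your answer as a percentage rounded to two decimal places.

P = D₁/(r−g) ⇒ g = r − D₁/P = 0.132 − €5,030.00/€51,706.14 = 0.034719

3.47%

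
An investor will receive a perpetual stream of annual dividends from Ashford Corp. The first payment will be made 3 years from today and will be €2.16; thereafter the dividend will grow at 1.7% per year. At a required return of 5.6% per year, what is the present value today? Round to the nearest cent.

€49.67

Value at end of year 2: C₁ / (r − g) = €2.16 / (0.056 − 0.017) = €55.3846
Discount to today: PV = €55.3846 / (1 + 0.056)^2 = €55.3846 / 1.115136 = €49.67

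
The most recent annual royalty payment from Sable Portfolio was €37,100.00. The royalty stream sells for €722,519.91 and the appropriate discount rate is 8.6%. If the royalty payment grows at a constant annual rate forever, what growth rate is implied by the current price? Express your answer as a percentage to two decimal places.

3.30%

P = D₀(1+g)/(r−g) ⇒ P(r−g) = D₀(1+g) ⇒ g(P+D₀) = P·r − D₀
g = (P·r − D₀)/(P + D₀) = (€722,519.91×0.086 − €37,100.00) / (€722,519.91 + €37,100.00) = 0.032960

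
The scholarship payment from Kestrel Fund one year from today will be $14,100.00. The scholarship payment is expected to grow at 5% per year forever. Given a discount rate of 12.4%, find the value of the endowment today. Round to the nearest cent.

$190540.54

Growing perpetuity: P = D₁ / (r − g) = $14,100.0000 / (0.124 − 0.05) = $190,540.54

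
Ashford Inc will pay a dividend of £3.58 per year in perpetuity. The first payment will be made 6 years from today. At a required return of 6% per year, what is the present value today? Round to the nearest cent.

£44.59

Value at end of year 5: C / r = £3.58 / 0.06 = £59.6667
Discount to today: PV = £59.6667 / (1 + 0.06)^5 = £59.6667 / 1.338226 = £44.59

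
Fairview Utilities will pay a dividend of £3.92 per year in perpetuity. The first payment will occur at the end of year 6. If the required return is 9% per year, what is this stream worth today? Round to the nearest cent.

£28.31

Value at end of year 5: C / r = £3.92 / 0.09 = £43.5556
Discount to today: PV = £43.5556 / (1 + 0.09)^5 = £43.5556 / 1.538624 = £28.31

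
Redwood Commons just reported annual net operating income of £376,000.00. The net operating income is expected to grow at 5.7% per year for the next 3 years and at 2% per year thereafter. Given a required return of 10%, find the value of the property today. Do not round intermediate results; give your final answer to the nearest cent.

D_1 = 397432.00000
D_2 = 420085.62400
D_3 = 444030.50457
Terminal value at year 3: TV = D_3×(1+g_2)/(r−g_2) = 452911.11466/0.08 = 5661388.93324
P_0 = D_1/(1+r)^1 + D_2/(1+r)^2 + D_3/(1+r)^3 + TV/(1+r)^3
    = 361301.81818 + 347178.20165 + 333606.69013 + 4253485.29921 = 5295572.00917

£5295572.01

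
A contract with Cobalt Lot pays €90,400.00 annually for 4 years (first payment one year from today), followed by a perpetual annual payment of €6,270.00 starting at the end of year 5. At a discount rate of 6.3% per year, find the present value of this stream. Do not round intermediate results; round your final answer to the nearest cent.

€389051.66

PV of 4-year annuity: €90,400.00 × [1 − (1+0.063)^−4] / 0.063 = 311105.63898
Perpetuity value at year 4: €6,270.00 / 0.063 = 99523.80952
PV of perpetuity: 99523.80952 / (1+0.063)^4 = 77946.01797
Total PV = 311105.63898 + 77946.01797 = 389051.65695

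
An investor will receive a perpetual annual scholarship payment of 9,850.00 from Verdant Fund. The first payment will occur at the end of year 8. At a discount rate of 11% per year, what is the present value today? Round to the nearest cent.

Value at end of year 7: C / r = 9,850.00 / 0.11 = 89,545.4545
Discount to today: PV = 89,545.4545 / (1 + 0.11)^7 = 89,545.4545 / 2.076160 = 43,130.32

43130.32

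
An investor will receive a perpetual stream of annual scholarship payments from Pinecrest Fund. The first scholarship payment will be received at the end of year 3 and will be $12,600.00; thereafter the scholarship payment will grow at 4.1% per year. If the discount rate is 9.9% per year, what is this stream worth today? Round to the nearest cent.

$179865.21

Value at end of year 2: C₁ / (r − g) = $12,600.00 / (0.099 − 0.041) = $217,241.3793
Discount to today: PV = $217,241.3793 / (1 + 0.099)^2 = $217,241.3793 / 1.207801 = $179,865.21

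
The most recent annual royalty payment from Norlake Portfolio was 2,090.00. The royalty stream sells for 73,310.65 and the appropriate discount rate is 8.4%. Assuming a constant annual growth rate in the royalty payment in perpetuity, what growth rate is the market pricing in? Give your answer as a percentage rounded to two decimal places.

5.40%

P = D₀(1+g)/(r−g) ⇒ P(r−g) = D₀(1+g) ⇒ g(P+D₀) = P·r − D₀
g = (P·r − D₀)/(P + D₀) = (73,310.65×0.084 − 2,090.00) / (73,310.65 + 2,090.00) = 0.053953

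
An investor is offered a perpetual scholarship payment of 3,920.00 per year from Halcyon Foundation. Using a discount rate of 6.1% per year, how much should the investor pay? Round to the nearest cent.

64262.30

Level perpetuity: PV = C / r = 3,920.00 / 0.061 = 64,262.30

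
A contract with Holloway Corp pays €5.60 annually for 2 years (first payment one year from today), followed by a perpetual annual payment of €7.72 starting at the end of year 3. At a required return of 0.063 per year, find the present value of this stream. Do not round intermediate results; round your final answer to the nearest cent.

PV of 2-year annuity: €5.60 × [1 − (1+0.063)^−2] / 0.063 = 10.22400
Perpetuity value at year 2: €7.72 / 0.063 = 122.53968
PV of perpetuity: 122.53968 / (1+0.063)^2 = 108.44517
Total PV = 10.22400 + 108.44517 = 118.66917

€118.67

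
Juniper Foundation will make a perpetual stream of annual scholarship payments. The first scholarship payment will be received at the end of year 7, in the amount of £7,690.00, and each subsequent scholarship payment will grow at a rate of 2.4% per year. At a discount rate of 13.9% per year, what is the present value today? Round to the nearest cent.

Value at end of year 6: C₁ / (r − g) = £7,690.00 / (0.139 − 0.024) = £66,869.5652
Discount to today: PV = £66,869.5652 / (1 + 0.139)^6 = £66,869.5652 / 2.183445 = £30,625.71

£30625.71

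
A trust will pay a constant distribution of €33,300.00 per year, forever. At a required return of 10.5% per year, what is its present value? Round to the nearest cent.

Level perpetuity: PV = C / r = €33,300.00 / 0.105 = €317,142.86

€317142.86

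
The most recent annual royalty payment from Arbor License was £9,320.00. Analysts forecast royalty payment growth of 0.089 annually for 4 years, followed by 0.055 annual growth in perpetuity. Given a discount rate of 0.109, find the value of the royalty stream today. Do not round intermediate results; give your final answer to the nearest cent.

D_1 = 10149.48000
D_2 = 11052.78372
D_3 = 12036.48147
D_4 = 13107.72832
Terminal value at year 4: TV = D_4×(1+g_2)/(r−g_2) = 13828.65338/0.054 = 256086.17370
P_0 = D_1/(1+r)^1 + D_2/(1+r)^2 + D_3/(1+r)^3 + D_4/(1+r)^4 + TV/(1+r)^4
    = 9151.92065 + 8986.87249 + 8824.80085 + 8665.65205 + 169301.16500 = 204930.41102

£204930.41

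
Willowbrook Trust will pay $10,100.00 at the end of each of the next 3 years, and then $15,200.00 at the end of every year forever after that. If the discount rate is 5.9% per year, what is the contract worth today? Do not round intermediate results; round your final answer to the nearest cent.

PV of 3-year annuity: $10,100.00 × [1 − (1+0.059)^−3] / 0.059 = 27047.44828
Perpetuity value at year 3: $15,200.00 / 0.059 = 257627.11864
PV of perpetuity: 257627.11864 / (1+0.059)^3 = 216922.04797
Total PV = 27047.44828 + 216922.04797 = 243969.49625

$243969.50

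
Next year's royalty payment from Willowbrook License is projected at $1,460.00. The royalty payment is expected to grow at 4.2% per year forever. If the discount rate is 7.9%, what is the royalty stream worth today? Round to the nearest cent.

Growing perpetuity: P = D₁ / (r − g) = $1,460.0000 / (0.079 − 0.042) = $39,459.46

$39459.46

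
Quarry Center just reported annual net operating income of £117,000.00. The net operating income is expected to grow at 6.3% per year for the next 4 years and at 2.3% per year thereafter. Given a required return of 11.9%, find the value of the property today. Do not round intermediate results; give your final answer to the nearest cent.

D_1 = 124371.00000
D_2 = 132206.37300
D_3 = 140535.37450
D_4 = 149389.10309
Terminal value at year 4: TV = D_4×(1+g_2)/(r−g_2) = 152825.05246/0.096 = 1591927.62983
P_0 = D_1/(1+r)^1 + D_2/(1+r)^2 + D_3/(1+r)^3 + D_4/(1+r)^4 + TV/(1+r)^4
    = 111144.77212 + 105582.56726 + 100298.72118 + 95279.30349 + 1015320.07785 = 1427625.44190

£1427625.44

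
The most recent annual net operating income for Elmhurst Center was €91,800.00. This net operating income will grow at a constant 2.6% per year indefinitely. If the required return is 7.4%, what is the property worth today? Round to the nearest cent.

€1962225.00

D₁ = D₀ × (1 + g) = €91,800.00 × 1.026 = €94,186.8000
Growing perpetuity: P = D₁ / (r − g) = €94,186.8000 / (0.074 − 0.026) = €1,962,225.00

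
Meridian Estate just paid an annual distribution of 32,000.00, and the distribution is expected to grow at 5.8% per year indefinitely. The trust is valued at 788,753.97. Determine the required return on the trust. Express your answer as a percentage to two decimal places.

D₁ = 32,000.00 × 1.058 = 33,856.0000
P = D₁/(r − g) ⇒ r = D₁/P + g = 33,856.0000/788,753.97 + 0.058 = 0.042923 + 0.058 = 0.100923

10.09%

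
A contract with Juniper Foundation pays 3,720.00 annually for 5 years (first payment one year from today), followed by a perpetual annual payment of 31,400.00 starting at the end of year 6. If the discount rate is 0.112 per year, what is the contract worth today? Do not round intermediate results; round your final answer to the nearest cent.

178567.33

PV of 5-year annuity: 3,720.00 × [1 − (1+0.112)^−5] / 0.112 = 13679.84503
Perpetuity value at year 5: 31,400.00 / 0.112 = 280357.14286
PV of perpetuity: 280357.14286 / (1+0.112)^5 = 164887.48323
Total PV = 13679.84503 + 164887.48323 = 178567.32825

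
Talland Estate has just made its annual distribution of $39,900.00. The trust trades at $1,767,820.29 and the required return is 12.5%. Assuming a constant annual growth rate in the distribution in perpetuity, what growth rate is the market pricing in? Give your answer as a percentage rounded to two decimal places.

10.02%

P = D₀(1+g)/(r−g) ⇒ P(r−g) = D₀(1+g) ⇒ g(P+D₀) = P·r − D₀
g = (P·r − D₀)/(P + D₀) = ($1,767,820.29×0.125 − $39,900.00) / ($1,767,820.29 + $39,900.00) = 0.100169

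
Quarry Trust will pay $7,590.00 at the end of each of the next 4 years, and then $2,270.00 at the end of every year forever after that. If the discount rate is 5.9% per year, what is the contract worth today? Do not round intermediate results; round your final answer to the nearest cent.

$56951.23

PV of 4-year annuity: $7,590.00 × [1 − (1+0.059)^−4] / 0.059 = 26360.48695
Perpetuity value at year 4: $2,270.00 / 0.059 = 38474.57627
PV of perpetuity: 38474.57627 / (1+0.059)^4 = 30590.74157
Total PV = 26360.48695 + 30590.74157 = 56951.22852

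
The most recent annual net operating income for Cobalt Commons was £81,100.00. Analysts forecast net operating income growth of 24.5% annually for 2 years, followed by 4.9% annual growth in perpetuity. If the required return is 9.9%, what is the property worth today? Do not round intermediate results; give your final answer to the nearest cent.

£2379535.99

D_1 = 100969.50000
D_2 = 125707.02750
Terminal value at year 2: TV = D_2×(1+g_2)/(r−g_2) = 131866.67185/0.05 = 2637333.43695
P_0 = D_1/(1+r)^1 + D_2/(1+r)^2 + TV/(1+r)^2
    = 91873.97634 + 104079.25436 + 2183582.75656 = 2379535.98726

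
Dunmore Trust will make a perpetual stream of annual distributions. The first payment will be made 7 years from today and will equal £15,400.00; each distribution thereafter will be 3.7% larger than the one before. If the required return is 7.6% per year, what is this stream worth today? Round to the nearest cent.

Value at end of year 6: C₁ / (r − g) = £15,400.00 / (0.076 − 0.037) = £394,871.7949
Discount to today: PV = £394,871.7949 / (1 + 0.076)^6 = £394,871.7949 / 1.551935 = £254,438.30

£254438.30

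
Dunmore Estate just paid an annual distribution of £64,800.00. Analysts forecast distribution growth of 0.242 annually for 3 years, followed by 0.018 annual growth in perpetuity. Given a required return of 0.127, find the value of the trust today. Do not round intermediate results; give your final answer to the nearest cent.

D_1 = 80481.60000
D_2 = 99958.14720
D_3 = 124148.01882
Terminal value at year 3: TV = D_3×(1+g_2)/(r−g_2) = 126382.68316/0.109 = 1159474.15744
P_0 = D_1/(1+r)^1 + D_2/(1+r)^2 + D_3/(1+r)^3 + TV/(1+r)^3
    = 71412.24490 + 78699.20866 + 86729.74016 + 810008.03195 = 1046849.22567

£1046849.23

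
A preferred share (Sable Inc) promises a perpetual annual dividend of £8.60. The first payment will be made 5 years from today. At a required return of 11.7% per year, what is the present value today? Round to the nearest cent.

Value at end of year 4: C / r = £8.60 / 0.117 = £73.5043
Discount to today: PV = £73.5043 / (1 + 0.117)^4 = £73.5043 / 1.556728 = £47.22

£47.22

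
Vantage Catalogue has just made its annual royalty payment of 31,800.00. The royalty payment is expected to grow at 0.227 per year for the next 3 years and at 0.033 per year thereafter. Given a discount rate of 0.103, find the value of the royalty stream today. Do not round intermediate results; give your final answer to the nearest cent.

764508.65

D_1 = 39018.60000
D_2 = 47875.82220
D_3 = 58743.63384
Terminal value at year 3: TV = D_3×(1+g_2)/(r−g_2) = 60682.17376/0.07 = 866888.19652
P_0 = D_1/(1+r)^1 + D_2/(1+r)^2 + D_3/(1+r)^3 + TV/(1+r)^3
    = 35374.97733 + 39351.85602 + 43775.81807 + 646006.00101 = 764508.65244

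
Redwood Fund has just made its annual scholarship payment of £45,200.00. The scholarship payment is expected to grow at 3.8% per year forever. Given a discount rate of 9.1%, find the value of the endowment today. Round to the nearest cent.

D₁ = D₀ × (1 + g) = £45,200.00 × 1.038 = £46,917.6000
Growing perpetuity: P = D₁ / (r − g) = £46,917.6000 / (0.091 − 0.038) = £885,237.74

£885237.74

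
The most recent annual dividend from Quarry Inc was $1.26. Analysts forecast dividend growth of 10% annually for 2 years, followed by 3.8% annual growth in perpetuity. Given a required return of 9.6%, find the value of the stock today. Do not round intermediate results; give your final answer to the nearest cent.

D_1 = 1.38600
D_2 = 1.52460
Terminal value at year 2: TV = D_2×(1+g_2)/(r−g_2) = 1.58253/0.058 = 27.28508
P_0 = D_1/(1+r)^1 + D_2/(1+r)^2 + TV/(1+r)^2
    = 1.26460 + 1.26921 + 22.71455 = 25.24836

$25.25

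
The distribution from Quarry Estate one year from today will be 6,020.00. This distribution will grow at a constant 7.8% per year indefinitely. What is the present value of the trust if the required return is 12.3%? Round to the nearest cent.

133777.78

Growing perpetuity: P = D₁ / (r − g) = 6,020.0000 / (0.123 − 0.078) = 133,777.78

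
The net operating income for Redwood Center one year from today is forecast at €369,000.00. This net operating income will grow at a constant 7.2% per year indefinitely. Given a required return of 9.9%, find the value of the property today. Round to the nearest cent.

Growing perpetuity: P = D₁ / (r − g) = €369,000.0000 / (0.099 − 0.072) = €13,666,666.67

€13666666.67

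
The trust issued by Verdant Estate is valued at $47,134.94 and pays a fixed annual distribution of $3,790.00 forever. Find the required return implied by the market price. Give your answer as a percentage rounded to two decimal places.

P = C/r ⇒ r = C/P = $3,790.00/$47,134.94 = 0.080407

8.04%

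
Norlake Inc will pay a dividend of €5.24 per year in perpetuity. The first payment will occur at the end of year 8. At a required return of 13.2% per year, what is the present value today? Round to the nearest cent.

Value at end of year 7: C / r = €5.24 / 0.132 = €39.6970
Discount to today: PV = €39.6970 / (1 + 0.132)^7 = €39.6970 / 2.381908 = €16.67

€16.67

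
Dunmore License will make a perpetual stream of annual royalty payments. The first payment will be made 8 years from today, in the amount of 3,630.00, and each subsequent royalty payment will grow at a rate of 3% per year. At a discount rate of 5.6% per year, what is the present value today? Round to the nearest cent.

Value at end of year 7: C₁ / (r − g) = 3,630.00 / (0.056 − 0.03) = 139,615.3846
Discount to today: PV = 139,615.3846 / (1 + 0.056)^7 = 139,615.3846 / 1.464359 = 95,342.35

95342.35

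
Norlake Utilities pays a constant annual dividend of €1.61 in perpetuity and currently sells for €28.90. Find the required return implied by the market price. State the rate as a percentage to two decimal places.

P = C/r ⇒ r = C/P = €1.61/€28.90 = 0.055709

5.57%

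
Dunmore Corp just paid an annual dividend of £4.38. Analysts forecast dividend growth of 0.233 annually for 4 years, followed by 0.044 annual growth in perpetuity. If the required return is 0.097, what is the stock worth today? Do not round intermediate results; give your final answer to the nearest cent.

£161.36

D_1 = 5.40054
D_2 = 6.65887
D_3 = 8.21038
D_4 = 10.12340
Terminal value at year 4: TV = D_4×(1+g_2)/(r−g_2) = 10.56883/0.053 = 199.41189
P_0 = D_1/(1+r)^1 + D_2/(1+r)^2 + D_3/(1+r)^3 + D_4/(1+r)^4 + TV/(1+r)^4
    = 4.92301 + 5.53334 + 6.21933 + 6.99037 + 137.69702 = 161.36306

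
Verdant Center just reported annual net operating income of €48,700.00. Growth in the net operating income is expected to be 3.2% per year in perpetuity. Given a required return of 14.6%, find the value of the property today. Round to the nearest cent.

€440863.16

D₁ = D₀ × (1 + g) = €48,700.00 × 1.032 = €50,258.4000
Growing perpetuity: P = D₁ / (r − g) = €50,258.4000 / (0.146 − 0.032) = €440,863.16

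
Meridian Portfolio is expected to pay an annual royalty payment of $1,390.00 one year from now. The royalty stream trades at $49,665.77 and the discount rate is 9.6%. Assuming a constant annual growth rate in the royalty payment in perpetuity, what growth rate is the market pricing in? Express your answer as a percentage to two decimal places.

P = D₁/(r−g) ⇒ g = r − D₁/P = 0.096 − $1,390.00/$49,665.77 = 0.068013

6.80%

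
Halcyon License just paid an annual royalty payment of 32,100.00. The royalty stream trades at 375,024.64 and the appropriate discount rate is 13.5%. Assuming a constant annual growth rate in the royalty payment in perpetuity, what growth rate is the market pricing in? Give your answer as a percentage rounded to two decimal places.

P = D₀(1+g)/(r−g) ⇒ P(r−g) = D₀(1+g) ⇒ g(P+D₀) = P·r − D₀
g = (P·r − D₀)/(P + D₀) = (375,024.64×0.135 − 32,100.00) / (375,024.64 + 32,100.00) = 0.045510

4.55%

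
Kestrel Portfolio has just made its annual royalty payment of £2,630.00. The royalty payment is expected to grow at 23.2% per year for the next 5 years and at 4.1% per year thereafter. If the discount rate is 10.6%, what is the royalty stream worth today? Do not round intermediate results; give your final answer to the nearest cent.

£90626.91

D_1 = 3240.16000
D_2 = 3991.87712
D_3 = 4917.99261
D_4 = 6058.96690
D_5 = 7464.64722
Terminal value at year 5: TV = D_5×(1+g_2)/(r−g_2) = 7770.69775/0.065 = 119549.19622
P_0 = D_1/(1+r)^1 + D_2/(1+r)^2 + D_3/(1+r)^3 + D_4/(1+r)^4 + D_5/(1+r)^5 + TV/(1+r)^5
    = 2929.62025 + 3263.37446 + 3635.15130 + 4049.28246 + 4510.59312 + 72238.88360 = 90626.90518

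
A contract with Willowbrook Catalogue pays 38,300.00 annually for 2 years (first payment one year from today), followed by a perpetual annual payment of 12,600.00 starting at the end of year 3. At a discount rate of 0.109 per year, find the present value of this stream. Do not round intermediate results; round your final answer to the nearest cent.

PV of 2-year annuity: 38,300.00 × [1 − (1+0.109)^−2] / 0.109 = 65676.84191
Perpetuity value at year 2: 12,600.00 / 0.109 = 115596.33028
PV of perpetuity: 115596.33028 / (1+0.109)^2 = 93989.84965
Total PV = 65676.84191 + 93989.84965 = 159666.69155

159666.69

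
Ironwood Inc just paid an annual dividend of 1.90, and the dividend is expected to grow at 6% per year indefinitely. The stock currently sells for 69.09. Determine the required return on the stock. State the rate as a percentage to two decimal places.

8.92%

D₁ = 1.90 × 1.06 = 2.0140
P = D₁/(r − g) ⇒ r = D₁/P + g = 2.0140/69.09 + 0.06 = 0.029150 + 0.06 = 0.089150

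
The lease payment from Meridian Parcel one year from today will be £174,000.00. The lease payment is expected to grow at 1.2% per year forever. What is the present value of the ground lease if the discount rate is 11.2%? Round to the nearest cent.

Growing perpetuity: P = D₁ / (r − g) = £174,000.0000 / (0.112 − 0.012) = £1,740,000.00

£1740000.00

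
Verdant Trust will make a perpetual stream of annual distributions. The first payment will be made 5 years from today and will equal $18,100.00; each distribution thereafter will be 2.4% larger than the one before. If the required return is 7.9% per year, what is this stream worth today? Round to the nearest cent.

$242789.62

Value at end of year 4: C₁ / (r − g) = $18,100.00 / (0.079 − 0.024) = $329,090.9091
Discount to today: PV = $329,090.9091 / (1 + 0.079)^4 = $329,090.9091 / 1.355457 = $242,789.62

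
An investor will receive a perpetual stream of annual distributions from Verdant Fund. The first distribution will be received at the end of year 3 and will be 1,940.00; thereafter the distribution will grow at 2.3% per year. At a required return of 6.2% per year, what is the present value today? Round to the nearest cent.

44105.03

Value at end of year 2: C₁ / (r − g) = 1,940.00 / (0.062 − 0.023) = 49,743.5897
Discount to today: PV = 49,743.5897 / (1 + 0.062)^2 = 49,743.5897 / 1.127844 = 44,105.03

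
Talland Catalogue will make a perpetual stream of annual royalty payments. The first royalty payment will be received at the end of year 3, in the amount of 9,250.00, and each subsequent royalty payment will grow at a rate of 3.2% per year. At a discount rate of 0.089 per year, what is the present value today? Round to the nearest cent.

Value at end of year 2: C₁ / (r − g) = 9,250.00 / (0.089 − 0.032) = 162,280.7018
Discount to today: PV = 162,280.7018 / (1 + 0.089)^2 = 162,280.7018 / 1.185921 = 136,839.39

136839.39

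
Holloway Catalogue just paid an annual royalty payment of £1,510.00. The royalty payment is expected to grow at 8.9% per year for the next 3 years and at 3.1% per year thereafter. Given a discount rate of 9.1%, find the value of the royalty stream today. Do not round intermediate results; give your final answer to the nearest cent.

D_1 = 1644.39000
D_2 = 1790.74071
D_3 = 1950.11663
Terminal value at year 3: TV = D_3×(1+g_2)/(r−g_2) = 2010.57025/0.06 = 33509.50415
P_0 = D_1/(1+r)^1 + D_2/(1+r)^2 + D_3/(1+r)^3 + TV/(1+r)^3
    = 1507.23190 + 1504.46887 + 1501.71091 + 25804.39907 = 30317.81074

£30317.81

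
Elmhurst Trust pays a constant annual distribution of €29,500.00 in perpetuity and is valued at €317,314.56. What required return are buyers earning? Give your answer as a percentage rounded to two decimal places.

P = C/r ⇒ r = C/P = €29,500.00/€317,314.56 = 0.092968

9.30%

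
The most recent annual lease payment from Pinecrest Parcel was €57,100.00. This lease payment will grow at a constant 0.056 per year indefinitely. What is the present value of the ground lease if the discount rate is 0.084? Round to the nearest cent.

€2153485.71

D₁ = D₀ × (1 + g) = €57,100.00 × 1.056 = €60,297.6000
Growing perpetuity: P = D₁ / (r − g) = €60,297.6000 / (0.084 − 0.056) = €2,153,485.71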